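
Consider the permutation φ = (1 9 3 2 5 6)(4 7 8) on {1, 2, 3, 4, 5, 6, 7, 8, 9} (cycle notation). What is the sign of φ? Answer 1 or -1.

-1

The cycle lengths are 6, 3.
A cycle is odd iff its length is even; φ has 1 even-length cycle, so sgn(φ) = (−1)^1 and φ is odd.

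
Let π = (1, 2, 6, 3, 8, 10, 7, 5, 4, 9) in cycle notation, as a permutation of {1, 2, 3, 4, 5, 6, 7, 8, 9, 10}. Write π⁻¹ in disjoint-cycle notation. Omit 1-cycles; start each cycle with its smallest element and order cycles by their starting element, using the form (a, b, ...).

Inverting a permutation written in cycle notation just reverses the order within every cycle.
Reversing each cycle of π and rotating so the smallest element leads gives (1, 9, 4, 5, 7, 10, 8, 3, 6, 2).

(1, 9, 4, 5, 7, 10, 8, 3, 6, 2)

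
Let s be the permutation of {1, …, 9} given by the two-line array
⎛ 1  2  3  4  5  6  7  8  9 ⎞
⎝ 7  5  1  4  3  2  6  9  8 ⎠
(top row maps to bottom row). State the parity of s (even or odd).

even

In disjoint-cycle form the cycle lengths are 6, 2, 1.
A cycle of length ℓ contributes ℓ−1 transpositions, so s is a product of 5 + 1 = 6 transpositions — even.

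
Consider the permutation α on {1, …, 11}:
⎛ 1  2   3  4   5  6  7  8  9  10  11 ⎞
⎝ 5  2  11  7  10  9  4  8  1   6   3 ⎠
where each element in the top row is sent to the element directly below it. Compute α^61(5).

10

Tracing 5 → 10 → … returns to 5 after 5 steps, so 5 lies in a 5-cycle (1, 5, 10, 6, 9).
Since the cycle has length 5, α^61 acts on it the same as α^1 (61 mod 5 = 1).
Stepping 1 place around the cycle: 5 → 10.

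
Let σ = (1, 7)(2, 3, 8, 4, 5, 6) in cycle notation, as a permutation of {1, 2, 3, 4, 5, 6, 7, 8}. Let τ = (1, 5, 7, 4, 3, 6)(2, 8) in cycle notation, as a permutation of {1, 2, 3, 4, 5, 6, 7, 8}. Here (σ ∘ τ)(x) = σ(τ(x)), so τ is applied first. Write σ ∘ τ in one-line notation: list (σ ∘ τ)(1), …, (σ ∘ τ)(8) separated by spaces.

For each element, apply τ then σ: 1 → 5 → 6; 2 → 8 → 4; 3 → 6 → 2; 4 → 3 → 8; 5 → 7 → 1; 6 → 1 → 7; 7 → 4 → 5; 8 → 2 → 3.
So σ ∘ τ in one-line form is 6 4 2 8 1 7 5 3.

6 4 2 8 1 7 5 3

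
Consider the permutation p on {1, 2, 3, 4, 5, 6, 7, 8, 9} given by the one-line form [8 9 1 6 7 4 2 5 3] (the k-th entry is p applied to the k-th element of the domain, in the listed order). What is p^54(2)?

Tracing 2 → 9 → … returns to 2 after 7 steps, so 2 lies in a 7-cycle (1 8 5 7 2 9 3).
Since the cycle has length 7, p^54 acts on it the same as p^5 (54 mod 7 = 5).
Stepping 5 places around the cycle: 2 → 9 → 3 → 1 → 8 → 5.

5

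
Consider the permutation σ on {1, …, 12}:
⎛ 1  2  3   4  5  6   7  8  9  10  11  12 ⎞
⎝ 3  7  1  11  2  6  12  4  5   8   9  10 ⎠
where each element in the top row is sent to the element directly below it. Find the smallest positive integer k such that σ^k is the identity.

18

Writing σ as disjoint cycles, the cycle lengths are 9, 2, 1.
The order of σ is the least common multiple of its cycle lengths: lcm(9, 2) = 18.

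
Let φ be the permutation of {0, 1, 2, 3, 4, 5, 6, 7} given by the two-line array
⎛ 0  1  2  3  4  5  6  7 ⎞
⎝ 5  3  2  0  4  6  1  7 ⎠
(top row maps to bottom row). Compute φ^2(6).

Tracing 6 → 1 → … returns to 6 after 5 steps, so 6 lies in a 5-cycle (0, 5, 6, 1, 3).
Advancing 2 steps from 6: 6 → 1 → 3.

3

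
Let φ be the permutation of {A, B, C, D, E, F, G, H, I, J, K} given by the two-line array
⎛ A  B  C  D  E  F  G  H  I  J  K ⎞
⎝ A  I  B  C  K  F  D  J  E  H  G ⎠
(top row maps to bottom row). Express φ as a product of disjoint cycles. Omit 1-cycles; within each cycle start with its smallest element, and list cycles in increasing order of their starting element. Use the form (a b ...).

Start at B and follow images: B → I → E → K → G → D → C → B, giving the cycle (B I E K G D C).
Continuing from each remaining unvisited element yields (B I E K G D C)(H J).

(B I E K G D C)(H J)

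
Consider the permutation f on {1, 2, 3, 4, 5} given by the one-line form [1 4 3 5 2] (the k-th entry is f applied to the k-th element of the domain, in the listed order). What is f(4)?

4 is element number 4 of the domain, and entry number 4 of the one-line form is 5, so f(4) = 5.

5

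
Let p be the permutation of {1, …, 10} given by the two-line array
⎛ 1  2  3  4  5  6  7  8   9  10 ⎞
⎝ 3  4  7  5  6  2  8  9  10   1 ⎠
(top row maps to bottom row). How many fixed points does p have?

No element satisfies p(x) = x, so there are 0 fixed points.

0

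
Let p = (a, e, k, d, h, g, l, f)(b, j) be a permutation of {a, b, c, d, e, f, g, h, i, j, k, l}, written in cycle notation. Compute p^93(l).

d

l lies in the 8-cycle (a, e, k, d, h, g, l, f).
On an 8-cycle, p^8 is the identity, so p^93 = p^5 there (93 ≡ 5 mod 8).
Stepping 5 places around the cycle: l → f → a → e → k → d.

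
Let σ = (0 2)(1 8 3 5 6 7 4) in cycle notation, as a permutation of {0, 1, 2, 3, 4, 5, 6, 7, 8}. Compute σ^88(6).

8

6 lies in the 7-cycle (1 8 3 5 6 7 4).
Powers repeat with period 7 on this cycle, and 88 mod 7 = 4, so σ^88(6) = σ^4(6).
Advancing 4 steps from 6: 6 → 7 → 4 → 1 → 8.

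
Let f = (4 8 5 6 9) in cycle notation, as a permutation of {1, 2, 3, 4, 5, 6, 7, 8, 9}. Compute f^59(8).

4

8 lies in the 5-cycle (4 8 5 6 9).
Powers repeat with period 5 on this cycle, and 59 mod 5 = 4, so f^59(8) = f^4(8).
Advancing 4 steps from 8: 8 → 5 → 6 → 9 → 4.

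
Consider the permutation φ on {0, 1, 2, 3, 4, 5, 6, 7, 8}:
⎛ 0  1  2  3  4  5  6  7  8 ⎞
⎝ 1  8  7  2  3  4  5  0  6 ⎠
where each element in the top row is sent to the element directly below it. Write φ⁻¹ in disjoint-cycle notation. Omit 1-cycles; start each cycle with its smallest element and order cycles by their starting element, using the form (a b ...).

First write φ in disjoint cycles: (0 1 8 6 5 4 3 2 7).
The inverse reverses every cycle; in canonical form, φ⁻¹ = (0 7 2 3 4 5 6 8 1).

(0 7 2 3 4 5 6 8 1)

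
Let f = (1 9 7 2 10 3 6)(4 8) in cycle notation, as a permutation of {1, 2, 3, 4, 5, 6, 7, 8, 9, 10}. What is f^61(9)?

6

9 lies in the 7-cycle (1 9 7 2 10 3 6).
Since the cycle has length 7, f^61 acts on it the same as f^5 (61 mod 7 = 5).
Advancing 5 steps from 9: 9 → 7 → 2 → 10 → 3 → 6.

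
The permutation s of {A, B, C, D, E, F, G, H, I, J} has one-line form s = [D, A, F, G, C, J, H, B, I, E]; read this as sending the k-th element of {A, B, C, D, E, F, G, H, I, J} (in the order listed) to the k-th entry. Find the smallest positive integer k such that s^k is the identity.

20

Decomposing into disjoint cycles gives cycle lengths 5, 4, 1.
The order is lcm(5, 4) = 20.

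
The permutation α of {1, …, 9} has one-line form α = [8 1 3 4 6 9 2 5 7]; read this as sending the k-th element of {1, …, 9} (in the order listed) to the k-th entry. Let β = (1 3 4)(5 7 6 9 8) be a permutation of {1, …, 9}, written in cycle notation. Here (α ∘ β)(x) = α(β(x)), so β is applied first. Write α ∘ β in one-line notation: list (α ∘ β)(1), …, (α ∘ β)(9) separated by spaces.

(α ∘ β)(x) = α(β(x)). Computing each image: α(β(1)) = α(3) = 3, α(β(2)) = α(2) = 1, α(β(3)) = α(4) = 4, α(β(4)) = α(1) = 8, α(β(5)) = α(7) = 2, α(β(6)) = α(9) = 7, α(β(7)) = α(6) = 9, α(β(8)) = α(5) = 6, α(β(9)) = α(8) = 5.
Hence α ∘ β = [3 1 4 8 2 7 9 6 5].

3 1 4 8 2 7 9 6 5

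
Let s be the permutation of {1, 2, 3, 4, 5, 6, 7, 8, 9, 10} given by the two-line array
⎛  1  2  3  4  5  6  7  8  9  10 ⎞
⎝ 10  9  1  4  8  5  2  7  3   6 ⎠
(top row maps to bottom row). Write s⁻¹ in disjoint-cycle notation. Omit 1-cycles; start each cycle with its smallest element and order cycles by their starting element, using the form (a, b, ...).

(1, 3, 9, 2, 7, 8, 5, 6, 10)

The cycle decomposition of s is (1, 10, 6, 5, 8, 7, 2, 9, 3).
The inverse reverses every cycle; in canonical form, s⁻¹ = (1, 3, 9, 2, 7, 8, 5, 6, 10).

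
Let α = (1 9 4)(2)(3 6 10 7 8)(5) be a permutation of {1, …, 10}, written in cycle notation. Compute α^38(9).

9 lies in the 3-cycle (1 9 4).
On a 3-cycle, α^3 is the identity, so α^38 = α^2 there (38 ≡ 2 mod 3).
Stepping 2 places around the cycle: 9 → 4 → 1.

1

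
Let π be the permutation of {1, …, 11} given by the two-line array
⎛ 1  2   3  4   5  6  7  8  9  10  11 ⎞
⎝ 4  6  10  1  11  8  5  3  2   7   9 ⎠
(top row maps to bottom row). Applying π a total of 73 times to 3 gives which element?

Tracing 3 → 10 → … returns to 3 after 9 steps, so 3 lies in a 9-cycle (2, 6, 8, 3, 10, 7, 5, 11, 9).
Powers repeat with period 9 on this cycle, and 73 mod 9 = 1, so π^73(3) = π^1(3).
Advancing 1 step from 3: 3 → 10.

10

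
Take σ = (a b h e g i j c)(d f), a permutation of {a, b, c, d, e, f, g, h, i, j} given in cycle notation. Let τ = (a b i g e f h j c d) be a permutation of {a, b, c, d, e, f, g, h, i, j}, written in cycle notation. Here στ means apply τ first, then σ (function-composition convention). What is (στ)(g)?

g

τ(g) = e, then σ(e) = g; composing gives (στ)(g) = g.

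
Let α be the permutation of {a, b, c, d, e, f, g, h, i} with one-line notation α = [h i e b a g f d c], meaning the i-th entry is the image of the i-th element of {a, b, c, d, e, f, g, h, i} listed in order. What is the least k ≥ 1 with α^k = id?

Decomposing into disjoint cycles gives cycle lengths 7, 2.
Since disjoint cycles commute, ord(α) = lcm(7, 2) = 14.

14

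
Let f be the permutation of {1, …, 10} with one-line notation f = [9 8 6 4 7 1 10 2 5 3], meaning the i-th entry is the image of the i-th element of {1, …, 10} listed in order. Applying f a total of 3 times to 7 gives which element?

Tracing 7 → 10 → … returns to 7 after 7 steps, so 7 lies in a 7-cycle (1 9 5 7 10 3 6).
Advancing 3 steps from 7: 7 → 10 → 3 → 6.

6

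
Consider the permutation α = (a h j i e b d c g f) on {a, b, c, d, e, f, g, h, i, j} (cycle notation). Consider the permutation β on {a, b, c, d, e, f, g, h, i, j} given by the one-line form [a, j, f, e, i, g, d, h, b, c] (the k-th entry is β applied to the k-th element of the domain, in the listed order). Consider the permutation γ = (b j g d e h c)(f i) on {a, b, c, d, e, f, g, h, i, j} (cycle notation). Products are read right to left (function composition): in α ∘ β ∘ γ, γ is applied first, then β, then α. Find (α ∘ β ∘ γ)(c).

i

(α ∘ β ∘ γ)(c) = α(β(γ(c))). γ(c) = b, then β(b) = j, then α(j) = i, so the result is i.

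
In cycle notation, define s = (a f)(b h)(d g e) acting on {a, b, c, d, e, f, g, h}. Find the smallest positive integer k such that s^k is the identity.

The disjoint cycles have lengths 3, 2, 2, 1.
Since disjoint cycles commute, ord(s) = lcm(3, 2, 2) = 6.

6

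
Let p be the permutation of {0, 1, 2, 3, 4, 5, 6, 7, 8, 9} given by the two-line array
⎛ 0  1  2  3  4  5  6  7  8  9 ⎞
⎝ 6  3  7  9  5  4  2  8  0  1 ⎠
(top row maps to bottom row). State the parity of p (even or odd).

In disjoint-cycle form the cycle lengths are 5, 3, 2.
A cycle of length ℓ contributes ℓ−1 transpositions, so p is a product of 4 + 2 + 1 = 7 transpositions — odd.

odd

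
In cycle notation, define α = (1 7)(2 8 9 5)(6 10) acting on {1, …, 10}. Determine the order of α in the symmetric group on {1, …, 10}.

4

The cycle type of α is (4, 2, 2, 1, 1).
The order of α is the least common multiple of its cycle lengths: lcm(4, 2, 2) = 4.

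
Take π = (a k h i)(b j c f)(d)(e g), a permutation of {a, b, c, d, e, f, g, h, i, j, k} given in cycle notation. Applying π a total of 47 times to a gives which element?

i

a lies in the 4-cycle (a k h i).
On a 4-cycle, π^4 is the identity, so π^47 = π^3 there (47 ≡ 3 mod 4).
Stepping 3 places around the cycle: a → k → h → i.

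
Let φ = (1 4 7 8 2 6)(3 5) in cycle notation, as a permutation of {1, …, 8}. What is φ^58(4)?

4 lies in the 6-cycle (1 4 7 8 2 6).
Powers repeat with period 6 on this cycle, and 58 mod 6 = 4, so φ^58(4) = φ^4(4).
Stepping 4 places around the cycle: 4 → 7 → 8 → 2 → 6.

6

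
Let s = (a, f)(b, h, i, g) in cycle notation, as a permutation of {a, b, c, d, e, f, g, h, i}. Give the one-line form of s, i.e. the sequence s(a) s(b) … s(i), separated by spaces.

f h c d e a b i g

Reading each image from the cycles: a→f, b→h, c→c, d→d, e→e, f→a, g→b, h→i, i→g.
So the one-line form is f h c d e a b i g.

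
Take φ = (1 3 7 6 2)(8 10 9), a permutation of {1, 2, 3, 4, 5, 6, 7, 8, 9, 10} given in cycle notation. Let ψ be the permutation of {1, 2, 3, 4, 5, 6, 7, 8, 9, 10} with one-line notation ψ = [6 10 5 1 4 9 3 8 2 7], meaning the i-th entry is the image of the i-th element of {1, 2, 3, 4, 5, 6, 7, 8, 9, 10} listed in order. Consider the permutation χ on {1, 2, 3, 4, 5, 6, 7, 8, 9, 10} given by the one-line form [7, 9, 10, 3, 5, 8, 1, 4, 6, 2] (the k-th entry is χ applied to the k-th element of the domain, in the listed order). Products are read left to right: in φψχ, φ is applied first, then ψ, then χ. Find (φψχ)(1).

Apply the permutations in order: φ(1) = 3, then ψ(3) = 5, then χ(5) = 5. So (φψχ)(1) = 5.

5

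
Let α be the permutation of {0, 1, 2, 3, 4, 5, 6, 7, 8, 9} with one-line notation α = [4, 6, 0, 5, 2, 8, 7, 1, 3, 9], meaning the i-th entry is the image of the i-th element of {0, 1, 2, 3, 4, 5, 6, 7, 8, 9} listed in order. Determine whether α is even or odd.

In disjoint-cycle form the cycle lengths are 3, 3, 3, 1.
A cycle is odd iff its length is even; α has 0 even-length cycles, so sgn(α) = (−1)^0 and α is even.

even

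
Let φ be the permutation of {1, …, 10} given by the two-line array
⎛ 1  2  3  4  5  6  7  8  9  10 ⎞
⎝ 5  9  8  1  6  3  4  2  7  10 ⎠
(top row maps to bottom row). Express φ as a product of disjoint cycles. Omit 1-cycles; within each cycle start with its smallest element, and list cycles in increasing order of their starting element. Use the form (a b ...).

From 1: 1 → 5 → 6 → 3 → 8 → 2 → 9 → 7 → 4 → 1, closing the cycle (1 5 6 3 8 2 9 7 4).
Repeating from the next unused element and collecting all non-trivial cycles gives (1 5 6 3 8 2 9 7 4).

(1 5 6 3 8 2 9 7 4)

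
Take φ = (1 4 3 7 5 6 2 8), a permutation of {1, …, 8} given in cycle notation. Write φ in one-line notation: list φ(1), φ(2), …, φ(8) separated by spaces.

4 8 7 3 6 2 5 1

Image by image: 1↦4, 2↦8, 3↦7, 4↦3, 5↦6, 6↦2, 7↦5, 8↦1.
So the one-line form is 4 8 7 3 6 2 5 1.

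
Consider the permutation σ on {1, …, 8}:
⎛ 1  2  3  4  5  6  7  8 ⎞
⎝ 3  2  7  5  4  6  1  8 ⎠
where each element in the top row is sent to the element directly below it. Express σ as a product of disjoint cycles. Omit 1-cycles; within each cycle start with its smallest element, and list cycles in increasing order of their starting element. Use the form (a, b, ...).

Start at 1 and follow images: 1 → 3 → 7 → 1, giving the cycle (1, 3, 7).
Continuing from each remaining unvisited element yields (1, 3, 7)(4, 5).

(1, 3, 7)(4, 5)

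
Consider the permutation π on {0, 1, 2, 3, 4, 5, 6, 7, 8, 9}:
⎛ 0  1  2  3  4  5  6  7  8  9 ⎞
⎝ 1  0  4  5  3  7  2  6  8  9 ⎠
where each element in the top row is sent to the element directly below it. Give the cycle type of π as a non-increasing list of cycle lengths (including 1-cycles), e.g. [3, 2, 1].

The disjoint cycles are (0, 1)(2, 4, 3, 5, 7, 6)(8)(9), with lengths 6, 2, 1, 1 in non-increasing order.

[6, 2, 1, 1]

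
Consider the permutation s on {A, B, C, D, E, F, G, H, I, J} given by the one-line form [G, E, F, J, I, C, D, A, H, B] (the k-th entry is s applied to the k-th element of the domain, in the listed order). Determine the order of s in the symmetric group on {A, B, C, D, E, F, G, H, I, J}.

Decomposing into disjoint cycles gives cycle lengths 8, 2.
The order is lcm(8, 2) = 8.

8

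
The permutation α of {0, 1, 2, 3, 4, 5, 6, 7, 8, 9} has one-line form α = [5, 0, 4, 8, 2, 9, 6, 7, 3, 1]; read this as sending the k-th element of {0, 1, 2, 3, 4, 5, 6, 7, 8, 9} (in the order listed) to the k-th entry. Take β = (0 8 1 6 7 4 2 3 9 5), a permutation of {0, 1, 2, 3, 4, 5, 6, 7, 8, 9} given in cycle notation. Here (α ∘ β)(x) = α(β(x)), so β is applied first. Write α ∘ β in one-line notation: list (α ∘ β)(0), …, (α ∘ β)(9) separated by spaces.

3 6 8 1 4 5 7 2 0 9

For each element, apply β then α: 0 → 8 → 3; 1 → 6 → 6; 2 → 3 → 8; 3 → 9 → 1; 4 → 2 → 4; 5 → 0 → 5; 6 → 7 → 7; 7 → 4 → 2; 8 → 1 → 0; 9 → 5 → 9.
Collecting the images, α ∘ β = [3 6 8 1 4 5 7 2 0 9].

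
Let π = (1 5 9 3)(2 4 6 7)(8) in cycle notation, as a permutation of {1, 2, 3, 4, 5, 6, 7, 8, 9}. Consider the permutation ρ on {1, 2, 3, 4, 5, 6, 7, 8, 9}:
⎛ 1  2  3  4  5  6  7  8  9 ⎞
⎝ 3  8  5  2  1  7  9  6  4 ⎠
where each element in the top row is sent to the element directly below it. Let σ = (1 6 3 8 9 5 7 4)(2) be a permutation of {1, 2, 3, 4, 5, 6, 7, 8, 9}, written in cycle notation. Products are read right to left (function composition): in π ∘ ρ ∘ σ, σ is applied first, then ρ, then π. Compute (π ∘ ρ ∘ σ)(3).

Apply the permutations in order: σ(3) = 8, then ρ(8) = 6, then π(6) = 7. So (π ∘ ρ ∘ σ)(3) = 7.

7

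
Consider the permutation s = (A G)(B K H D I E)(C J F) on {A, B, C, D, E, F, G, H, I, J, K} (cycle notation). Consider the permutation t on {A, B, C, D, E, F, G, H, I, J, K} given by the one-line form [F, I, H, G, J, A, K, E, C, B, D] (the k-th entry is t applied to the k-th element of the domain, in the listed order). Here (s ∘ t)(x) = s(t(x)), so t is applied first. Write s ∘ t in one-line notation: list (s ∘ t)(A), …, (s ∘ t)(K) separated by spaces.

Chase each element through t then s: A → F → C; B → I → E; C → H → D; D → G → A; E → J → F; F → A → G; G → K → H; H → E → B; I → C → J; J → B → K; K → D → I.
Collecting the images, s ∘ t = [C E D A F G H B J K I].

C E D A F G H B J K I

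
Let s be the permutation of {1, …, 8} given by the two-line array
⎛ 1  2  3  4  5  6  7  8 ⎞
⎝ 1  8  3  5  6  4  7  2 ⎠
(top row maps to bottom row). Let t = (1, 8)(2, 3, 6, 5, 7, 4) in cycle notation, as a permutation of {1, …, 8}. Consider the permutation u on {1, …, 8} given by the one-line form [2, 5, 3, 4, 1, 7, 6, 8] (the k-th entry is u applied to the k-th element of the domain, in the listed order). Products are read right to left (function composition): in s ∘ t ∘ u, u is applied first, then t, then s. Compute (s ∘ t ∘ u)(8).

Chase 8: u(8) = 8; t(8) = 1; s(1) = 1. Hence (s ∘ t ∘ u)(8) = 1.

1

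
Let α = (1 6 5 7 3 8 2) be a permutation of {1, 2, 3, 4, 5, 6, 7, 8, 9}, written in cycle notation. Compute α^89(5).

1

5 lies in the 7-cycle (1 6 5 7 3 8 2).
Since the cycle has length 7, α^89 acts on it the same as α^5 (89 mod 7 = 5).
Advancing 5 steps from 5: 5 → 7 → 3 → 8 → 2 → 1.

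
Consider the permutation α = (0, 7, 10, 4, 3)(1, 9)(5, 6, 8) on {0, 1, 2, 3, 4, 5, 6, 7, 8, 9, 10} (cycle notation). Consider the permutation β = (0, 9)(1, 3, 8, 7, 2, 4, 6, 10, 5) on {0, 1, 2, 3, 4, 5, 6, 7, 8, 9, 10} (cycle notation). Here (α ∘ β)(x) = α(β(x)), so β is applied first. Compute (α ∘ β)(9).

First apply β: β(9) = 0, then α(0) = 7. Thus (α ∘ β)(9) = 7.

7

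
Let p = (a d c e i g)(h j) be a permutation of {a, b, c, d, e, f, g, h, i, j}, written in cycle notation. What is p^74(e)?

g

e lies in the 6-cycle (a d c e i g).
Since the cycle has length 6, p^74 acts on it the same as p^2 (74 mod 6 = 2).
Stepping 2 places around the cycle: e → i → g.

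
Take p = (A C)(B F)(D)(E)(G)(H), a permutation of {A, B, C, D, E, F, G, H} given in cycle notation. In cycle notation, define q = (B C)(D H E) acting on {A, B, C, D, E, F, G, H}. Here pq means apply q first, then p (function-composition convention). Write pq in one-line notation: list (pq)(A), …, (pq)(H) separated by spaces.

(pq)(x) = p(q(x)). Computing each image: p(q(A)) = p(A) = C, p(q(B)) = p(C) = A, p(q(C)) = p(B) = F, p(q(D)) = p(H) = H, p(q(E)) = p(D) = D, p(q(F)) = p(F) = B, p(q(G)) = p(G) = G, p(q(H)) = p(E) = E.
Hence pq = [C A F H D B G E].

C A F H D B G E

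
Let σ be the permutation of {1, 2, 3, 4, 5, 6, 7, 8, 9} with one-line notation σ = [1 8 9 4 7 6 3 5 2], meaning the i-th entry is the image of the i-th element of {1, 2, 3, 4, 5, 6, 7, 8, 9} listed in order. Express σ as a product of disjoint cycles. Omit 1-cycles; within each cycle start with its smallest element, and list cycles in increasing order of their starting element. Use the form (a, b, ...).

Start at 2 and follow images: 2 → 8 → 5 → 7 → 3 → 9 → 2, giving the cycle (2, 8, 5, 7, 3, 9).
Repeating from the next unused element and collecting all non-trivial cycles gives (2, 8, 5, 7, 3, 9).

(2, 8, 5, 7, 3, 9)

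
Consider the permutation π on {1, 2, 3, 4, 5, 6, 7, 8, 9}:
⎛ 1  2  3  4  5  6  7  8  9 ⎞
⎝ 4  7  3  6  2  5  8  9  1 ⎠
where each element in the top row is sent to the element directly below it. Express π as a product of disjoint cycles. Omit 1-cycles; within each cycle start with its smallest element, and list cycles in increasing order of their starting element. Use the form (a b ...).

Start at 1 and follow images: 1 → 4 → 6 → 5 → 2 → 7 → 8 → 9 → 1, giving the cycle (1 4 6 5 2 7 8 9).
Continuing from each remaining unvisited element yields (1 4 6 5 2 7 8 9).

(1 4 6 5 2 7 8 9)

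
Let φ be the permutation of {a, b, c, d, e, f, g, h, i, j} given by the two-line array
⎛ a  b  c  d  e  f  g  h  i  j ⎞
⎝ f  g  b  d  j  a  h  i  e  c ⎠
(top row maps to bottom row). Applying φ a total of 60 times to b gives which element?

Tracing b → g → … returns to b after 7 steps, so b lies in a 7-cycle (b, g, h, i, e, j, c).
Powers repeat with period 7 on this cycle, and 60 mod 7 = 4, so φ^60(b) = φ^4(b).
Stepping 4 places around the cycle: b → g → h → i → e.

e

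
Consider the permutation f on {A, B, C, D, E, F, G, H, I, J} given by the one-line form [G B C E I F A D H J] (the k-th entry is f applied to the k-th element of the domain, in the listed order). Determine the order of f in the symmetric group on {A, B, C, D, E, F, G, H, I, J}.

4

Writing f as disjoint cycles, the cycle lengths are 4, 2, 1, 1, 1, 1.
Since disjoint cycles commute, ord(f) = lcm(4, 2) = 4.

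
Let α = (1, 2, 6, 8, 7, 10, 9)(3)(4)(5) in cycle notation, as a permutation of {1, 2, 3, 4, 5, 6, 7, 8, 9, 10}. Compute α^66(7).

7 lies in the 7-cycle (1, 2, 6, 8, 7, 10, 9).
On a 7-cycle, α^7 is the identity, so α^66 = α^3 there (66 ≡ 3 mod 7).
Stepping 3 places around the cycle: 7 → 10 → 9 → 1.

1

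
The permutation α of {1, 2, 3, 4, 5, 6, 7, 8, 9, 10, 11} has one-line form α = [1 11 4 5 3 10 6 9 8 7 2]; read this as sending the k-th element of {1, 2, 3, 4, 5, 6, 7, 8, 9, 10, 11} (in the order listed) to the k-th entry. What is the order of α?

Decomposing into disjoint cycles gives cycle lengths 3, 3, 2, 2, 1.
Since disjoint cycles commute, ord(α) = lcm(3, 3, 2, 2) = 6.

6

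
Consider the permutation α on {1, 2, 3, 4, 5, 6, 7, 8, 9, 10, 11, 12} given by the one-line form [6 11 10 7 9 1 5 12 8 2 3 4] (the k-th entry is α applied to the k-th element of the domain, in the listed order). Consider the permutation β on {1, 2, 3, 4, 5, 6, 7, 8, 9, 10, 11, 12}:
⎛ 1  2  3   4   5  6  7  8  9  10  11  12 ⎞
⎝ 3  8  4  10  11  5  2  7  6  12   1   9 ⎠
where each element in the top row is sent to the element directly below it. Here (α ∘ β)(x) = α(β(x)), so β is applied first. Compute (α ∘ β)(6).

(α ∘ β)(6) = α(β(6)). β(6) = 5, then α(5) = 9. So (α ∘ β)(6) = 9.

9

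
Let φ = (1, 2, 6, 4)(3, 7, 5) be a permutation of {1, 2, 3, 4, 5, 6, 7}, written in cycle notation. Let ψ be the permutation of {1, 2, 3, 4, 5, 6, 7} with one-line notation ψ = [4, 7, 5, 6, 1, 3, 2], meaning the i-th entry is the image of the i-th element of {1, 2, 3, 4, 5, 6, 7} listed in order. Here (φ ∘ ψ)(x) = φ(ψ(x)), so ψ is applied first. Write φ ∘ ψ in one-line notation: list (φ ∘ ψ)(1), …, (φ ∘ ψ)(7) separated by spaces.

1 5 3 4 2 7 6

Chase each element through ψ then φ: 1 → 4 → 1; 2 → 7 → 5; 3 → 5 → 3; 4 → 6 → 4; 5 → 1 → 2; 6 → 3 → 7; 7 → 2 → 6.
So φ ∘ ψ in one-line form is 1 5 3 4 2 7 6.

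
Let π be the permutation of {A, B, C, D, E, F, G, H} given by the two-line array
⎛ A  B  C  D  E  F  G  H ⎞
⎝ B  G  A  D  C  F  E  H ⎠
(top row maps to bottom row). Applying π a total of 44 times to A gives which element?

C

Tracing A → B → … returns to A after 5 steps, so A lies in a 5-cycle (A, B, G, E, C).
Powers repeat with period 5 on this cycle, and 44 mod 5 = 4, so π^44(A) = π^4(A).
Advancing 4 steps from A: A → B → G → E → C.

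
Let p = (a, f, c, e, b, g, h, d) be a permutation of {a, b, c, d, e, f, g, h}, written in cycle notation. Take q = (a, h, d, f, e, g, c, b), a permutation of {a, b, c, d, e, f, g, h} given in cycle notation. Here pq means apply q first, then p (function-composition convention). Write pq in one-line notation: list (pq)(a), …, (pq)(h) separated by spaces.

d f g c h b e a

For each element, apply q then p: a → h → d; b → a → f; c → b → g; d → f → c; e → g → h; f → e → b; g → c → e; h → d → a.
Collecting the images, pq = [d f g c h b e a].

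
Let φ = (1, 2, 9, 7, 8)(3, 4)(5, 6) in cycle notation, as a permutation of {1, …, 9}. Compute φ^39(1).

1 lies in the 5-cycle (1, 2, 9, 7, 8).
On a 5-cycle, φ^5 is the identity, so φ^39 = φ^4 there (39 ≡ 4 mod 5).
Advancing 4 steps from 1: 1 → 2 → 9 → 7 → 8.

8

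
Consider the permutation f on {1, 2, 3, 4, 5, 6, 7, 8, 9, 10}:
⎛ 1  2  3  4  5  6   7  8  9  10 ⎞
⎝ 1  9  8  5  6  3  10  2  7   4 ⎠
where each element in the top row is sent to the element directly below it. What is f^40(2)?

Tracing 2 → 9 → … returns to 2 after 9 steps, so 2 lies in a 9-cycle (2, 9, 7, 10, 4, 5, 6, 3, 8).
Since the cycle has length 9, f^40 acts on it the same as f^4 (40 mod 9 = 4).
Advancing 4 steps from 2: 2 → 9 → 7 → 10 → 4.

4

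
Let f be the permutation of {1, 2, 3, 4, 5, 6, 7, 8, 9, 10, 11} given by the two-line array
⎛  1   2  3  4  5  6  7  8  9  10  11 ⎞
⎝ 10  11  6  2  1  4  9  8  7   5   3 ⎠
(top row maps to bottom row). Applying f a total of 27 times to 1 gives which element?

Tracing 1 → 10 → … returns to 1 after 3 steps, so 1 lies in a 3-cycle (1 10 5).
On a 3-cycle, f^3 is the identity, so f^27 = f^0 there (27 ≡ 0 mod 3).
So f^27(1) = 1.

1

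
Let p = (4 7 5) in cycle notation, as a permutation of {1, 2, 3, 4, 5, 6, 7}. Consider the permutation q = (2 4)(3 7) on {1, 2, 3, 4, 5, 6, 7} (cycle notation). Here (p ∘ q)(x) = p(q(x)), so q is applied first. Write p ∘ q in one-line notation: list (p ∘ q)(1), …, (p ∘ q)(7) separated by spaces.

1 7 5 2 4 6 3

(p ∘ q)(x) = p(q(x)). Computing each image: p(q(1)) = p(1) = 1, p(q(2)) = p(4) = 7, p(q(3)) = p(7) = 5, p(q(4)) = p(2) = 2, p(q(5)) = p(5) = 4, p(q(6)) = p(6) = 6, p(q(7)) = p(3) = 3.
Hence p ∘ q = [1 7 5 2 4 6 3].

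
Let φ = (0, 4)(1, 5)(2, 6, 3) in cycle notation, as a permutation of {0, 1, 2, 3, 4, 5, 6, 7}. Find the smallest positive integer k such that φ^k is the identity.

The cycle type of φ is (3, 2, 2, 1).
The order of φ is the least common multiple of its cycle lengths: lcm(3, 2, 2) = 6.

6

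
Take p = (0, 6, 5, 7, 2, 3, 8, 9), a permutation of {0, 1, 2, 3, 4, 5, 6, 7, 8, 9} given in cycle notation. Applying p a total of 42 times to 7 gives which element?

7 lies in the 8-cycle (0, 6, 5, 7, 2, 3, 8, 9).
Powers repeat with period 8 on this cycle, and 42 mod 8 = 2, so p^42(7) = p^2(7).
Advancing 2 steps from 7: 7 → 2 → 3.

3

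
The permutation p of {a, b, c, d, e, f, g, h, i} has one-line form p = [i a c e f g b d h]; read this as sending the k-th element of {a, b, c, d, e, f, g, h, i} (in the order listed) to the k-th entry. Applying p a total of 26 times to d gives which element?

f

Tracing d → e → … returns to d after 8 steps, so d lies in an 8-cycle (a, i, h, d, e, f, g, b).
Since the cycle has length 8, p^26 acts on it the same as p^2 (26 mod 8 = 2).
Advancing 2 steps from d: d → e → f.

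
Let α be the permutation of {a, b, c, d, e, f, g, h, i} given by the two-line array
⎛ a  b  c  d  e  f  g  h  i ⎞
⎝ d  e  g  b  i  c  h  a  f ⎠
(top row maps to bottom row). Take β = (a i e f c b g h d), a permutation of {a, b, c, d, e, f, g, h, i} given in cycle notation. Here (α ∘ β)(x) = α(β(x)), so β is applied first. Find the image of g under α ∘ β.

(α ∘ β)(g) = α(β(g)). β(g) = h, then α(h) = a. So (α ∘ β)(g) = a.

a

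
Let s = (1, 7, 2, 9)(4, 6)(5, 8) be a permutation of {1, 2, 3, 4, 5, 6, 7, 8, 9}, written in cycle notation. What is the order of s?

The cycle type of s is (4, 2, 2, 1).
The order of s is the least common multiple of its cycle lengths: lcm(4, 2, 2) = 4.

4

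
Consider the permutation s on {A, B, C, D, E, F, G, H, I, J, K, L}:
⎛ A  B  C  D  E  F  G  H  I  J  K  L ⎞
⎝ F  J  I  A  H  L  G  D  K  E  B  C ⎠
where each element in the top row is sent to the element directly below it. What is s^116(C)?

Tracing C → I → … returns to C after 11 steps, so C lies in an 11-cycle (A, F, L, C, I, K, B, J, E, H, D).
Since the cycle has length 11, s^116 acts on it the same as s^6 (116 mod 11 = 6).
Advancing 6 steps from C: C → I → K → B → J → E → H.

H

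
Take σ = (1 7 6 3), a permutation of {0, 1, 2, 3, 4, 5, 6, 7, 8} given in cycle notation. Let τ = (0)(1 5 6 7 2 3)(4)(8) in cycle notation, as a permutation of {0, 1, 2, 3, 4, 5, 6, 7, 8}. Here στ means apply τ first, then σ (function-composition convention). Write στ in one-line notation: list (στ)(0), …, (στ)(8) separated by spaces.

(στ)(x) = σ(τ(x)). Computing each image: σ(τ(0)) = σ(0) = 0, σ(τ(1)) = σ(5) = 5, σ(τ(2)) = σ(3) = 1, σ(τ(3)) = σ(1) = 7, σ(τ(4)) = σ(4) = 4, σ(τ(5)) = σ(6) = 3, σ(τ(6)) = σ(7) = 6, σ(τ(7)) = σ(2) = 2, σ(τ(8)) = σ(8) = 8.
Hence στ = [0 5 1 7 4 3 6 2 8].

0 5 1 7 4 3 6 2 8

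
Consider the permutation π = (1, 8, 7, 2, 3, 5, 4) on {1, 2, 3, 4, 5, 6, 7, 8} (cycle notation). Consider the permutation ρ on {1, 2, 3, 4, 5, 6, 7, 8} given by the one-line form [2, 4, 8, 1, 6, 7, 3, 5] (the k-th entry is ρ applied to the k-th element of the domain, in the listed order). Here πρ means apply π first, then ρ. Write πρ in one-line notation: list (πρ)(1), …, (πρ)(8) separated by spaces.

5 8 6 2 1 7 4 3

(πρ)(x) = ρ(π(x)). Computing each image: ρ(π(1)) = ρ(8) = 5, ρ(π(2)) = ρ(3) = 8, ρ(π(3)) = ρ(5) = 6, ρ(π(4)) = ρ(1) = 2, ρ(π(5)) = ρ(4) = 1, ρ(π(6)) = ρ(6) = 7, ρ(π(7)) = ρ(2) = 4, ρ(π(8)) = ρ(7) = 3.
Hence πρ = [5 8 6 2 1 7 4 3].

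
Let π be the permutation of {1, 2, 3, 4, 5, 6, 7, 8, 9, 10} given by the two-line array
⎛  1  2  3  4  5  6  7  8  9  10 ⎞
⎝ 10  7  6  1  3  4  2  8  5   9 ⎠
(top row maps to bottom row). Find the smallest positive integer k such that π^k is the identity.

14

Decomposing into disjoint cycles gives cycle lengths 7, 2, 1.
The order is lcm(7, 2) = 14.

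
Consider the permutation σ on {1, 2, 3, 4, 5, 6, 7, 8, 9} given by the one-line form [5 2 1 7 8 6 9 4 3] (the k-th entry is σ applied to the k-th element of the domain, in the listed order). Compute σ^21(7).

Tracing 7 → 9 → … returns to 7 after 7 steps, so 7 lies in a 7-cycle (1, 5, 8, 4, 7, 9, 3).
Since the cycle has length 7, σ^21 acts on it the same as σ^0 (21 mod 7 = 0).
So σ^21(7) = 7.

7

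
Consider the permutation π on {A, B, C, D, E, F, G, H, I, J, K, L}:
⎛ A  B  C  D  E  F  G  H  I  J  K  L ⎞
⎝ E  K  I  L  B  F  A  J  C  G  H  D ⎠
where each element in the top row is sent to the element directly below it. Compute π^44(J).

Tracing J → G → … returns to J after 7 steps, so J lies in a 7-cycle (A E B K H J G).
Powers repeat with period 7 on this cycle, and 44 mod 7 = 2, so π^44(J) = π^2(J).
Stepping 2 places around the cycle: J → G → A.

A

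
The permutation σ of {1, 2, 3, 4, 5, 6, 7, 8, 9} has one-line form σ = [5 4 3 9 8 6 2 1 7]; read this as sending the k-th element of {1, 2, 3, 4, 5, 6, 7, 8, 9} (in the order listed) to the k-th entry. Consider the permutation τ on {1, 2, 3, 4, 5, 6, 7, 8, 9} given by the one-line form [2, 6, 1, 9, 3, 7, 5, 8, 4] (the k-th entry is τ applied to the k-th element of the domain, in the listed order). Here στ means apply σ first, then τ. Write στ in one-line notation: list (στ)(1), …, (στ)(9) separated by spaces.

For each element, apply σ then τ: 1 → 5 → 3; 2 → 4 → 9; 3 → 3 → 1; 4 → 9 → 4; 5 → 8 → 8; 6 → 6 → 7; 7 → 2 → 6; 8 → 1 → 2; 9 → 7 → 5.
Collecting the images, στ = [3 9 1 4 8 7 6 2 5].

3 9 1 4 8 7 6 2 5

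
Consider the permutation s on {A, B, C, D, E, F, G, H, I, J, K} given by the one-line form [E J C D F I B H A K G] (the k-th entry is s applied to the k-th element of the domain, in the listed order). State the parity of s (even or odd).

even

In disjoint-cycle form the cycle lengths are 4, 4, 1, 1, 1.
A cycle of length ℓ contributes ℓ−1 transpositions, so s is a product of 3 + 3 = 6 transpositions — even.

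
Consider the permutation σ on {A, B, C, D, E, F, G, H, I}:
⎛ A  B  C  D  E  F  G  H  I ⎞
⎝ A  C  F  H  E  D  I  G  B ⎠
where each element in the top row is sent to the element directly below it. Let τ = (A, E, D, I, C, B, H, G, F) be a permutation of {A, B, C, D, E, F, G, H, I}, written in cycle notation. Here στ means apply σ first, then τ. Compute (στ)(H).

F

First apply σ: σ(H) = G, then τ(G) = F. Thus (στ)(H) = F.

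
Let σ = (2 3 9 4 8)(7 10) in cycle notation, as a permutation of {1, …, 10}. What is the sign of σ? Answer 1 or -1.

-1

The cycle lengths are 5, 2, 1, 1, 1.
A cycle of length ℓ contributes ℓ−1 transpositions, so σ is a product of 4 + 1 = 5 transpositions — odd.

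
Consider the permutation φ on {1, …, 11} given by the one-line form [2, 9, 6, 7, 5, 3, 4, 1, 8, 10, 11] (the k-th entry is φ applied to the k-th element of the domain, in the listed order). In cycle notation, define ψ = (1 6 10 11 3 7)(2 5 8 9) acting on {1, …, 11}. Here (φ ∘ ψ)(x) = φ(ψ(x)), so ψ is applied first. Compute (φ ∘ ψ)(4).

(φ ∘ ψ)(4) = φ(ψ(4)). ψ(4) = 4, then φ(4) = 7. So (φ ∘ ψ)(4) = 7.

7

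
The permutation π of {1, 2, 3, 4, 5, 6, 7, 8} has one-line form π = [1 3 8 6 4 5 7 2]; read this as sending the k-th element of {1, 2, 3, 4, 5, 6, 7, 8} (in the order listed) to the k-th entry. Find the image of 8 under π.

2

8 is element number 8 of the domain, and entry number 8 of the one-line form is 2, so π(8) = 2.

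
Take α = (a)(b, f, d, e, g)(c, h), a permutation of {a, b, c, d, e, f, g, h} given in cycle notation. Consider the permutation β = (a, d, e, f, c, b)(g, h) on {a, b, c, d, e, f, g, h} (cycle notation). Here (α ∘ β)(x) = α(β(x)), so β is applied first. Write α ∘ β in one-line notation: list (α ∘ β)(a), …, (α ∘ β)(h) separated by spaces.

(α ∘ β)(x) = α(β(x)). Computing each image: α(β(a)) = α(d) = e, α(β(b)) = α(a) = a, α(β(c)) = α(b) = f, α(β(d)) = α(e) = g, α(β(e)) = α(f) = d, α(β(f)) = α(c) = h, α(β(g)) = α(h) = c, α(β(h)) = α(g) = b.
Hence α ∘ β = [e a f g d h c b].

e a f g d h c b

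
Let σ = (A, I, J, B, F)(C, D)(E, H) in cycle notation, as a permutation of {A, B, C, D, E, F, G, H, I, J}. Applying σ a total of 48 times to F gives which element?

F lies in the 5-cycle (A, I, J, B, F).
On a 5-cycle, σ^5 is the identity, so σ^48 = σ^3 there (48 ≡ 3 mod 5).
Advancing 3 steps from F: F → A → I → J.

J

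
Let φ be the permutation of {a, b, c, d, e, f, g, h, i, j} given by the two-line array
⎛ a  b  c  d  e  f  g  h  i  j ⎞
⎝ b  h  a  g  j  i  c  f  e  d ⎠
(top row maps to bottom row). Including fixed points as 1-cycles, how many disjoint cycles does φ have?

The cycle decomposition is (a, b, h, f, i, e, j, d, g, c), which has 1 cycle (counting 1-cycles).

1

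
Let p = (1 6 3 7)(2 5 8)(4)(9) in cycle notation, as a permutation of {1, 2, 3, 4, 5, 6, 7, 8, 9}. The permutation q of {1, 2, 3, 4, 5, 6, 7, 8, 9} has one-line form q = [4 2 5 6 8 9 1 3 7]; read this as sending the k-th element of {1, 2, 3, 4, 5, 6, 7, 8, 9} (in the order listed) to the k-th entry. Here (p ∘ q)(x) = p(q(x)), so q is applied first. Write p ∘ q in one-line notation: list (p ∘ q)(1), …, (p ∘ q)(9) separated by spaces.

(p ∘ q)(x) = p(q(x)). Computing each image: p(q(1)) = p(4) = 4, p(q(2)) = p(2) = 5, p(q(3)) = p(5) = 8, p(q(4)) = p(6) = 3, p(q(5)) = p(8) = 2, p(q(6)) = p(9) = 9, p(q(7)) = p(1) = 6, p(q(8)) = p(3) = 7, p(q(9)) = p(7) = 1.
Hence p ∘ q = [4 5 8 3 2 9 6 7 1].

4 5 8 3 2 9 6 7 1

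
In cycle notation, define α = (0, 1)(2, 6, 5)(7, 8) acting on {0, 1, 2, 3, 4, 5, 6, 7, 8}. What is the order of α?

The cycle type of α is (3, 2, 2, 1, 1).
The order is lcm(3, 2, 2) = 6.

6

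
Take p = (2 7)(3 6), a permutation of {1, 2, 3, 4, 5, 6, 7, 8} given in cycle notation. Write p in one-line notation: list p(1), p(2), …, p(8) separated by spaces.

1 7 6 4 5 3 2 8

Each element maps to the next entry in its cycle (wrapping to the front): 1→1, 2→7, 3→6, 4→4, 5→5, 6→3, 7→2, 8→8.
Listing these in domain order gives 1 7 6 4 5 3 2 8.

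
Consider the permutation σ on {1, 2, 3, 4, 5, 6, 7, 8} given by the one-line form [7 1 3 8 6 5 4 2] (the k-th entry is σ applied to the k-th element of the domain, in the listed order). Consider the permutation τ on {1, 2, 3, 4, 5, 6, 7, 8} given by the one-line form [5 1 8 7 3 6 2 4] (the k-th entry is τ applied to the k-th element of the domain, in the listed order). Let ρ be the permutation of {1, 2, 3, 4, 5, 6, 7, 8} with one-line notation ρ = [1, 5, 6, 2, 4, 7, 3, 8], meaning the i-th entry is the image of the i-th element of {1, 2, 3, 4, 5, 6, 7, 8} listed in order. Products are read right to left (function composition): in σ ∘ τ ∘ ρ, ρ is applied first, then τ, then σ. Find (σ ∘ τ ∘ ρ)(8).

8

Chase 8: ρ(8) = 8; τ(8) = 4; σ(4) = 8. Hence (σ ∘ τ ∘ ρ)(8) = 8.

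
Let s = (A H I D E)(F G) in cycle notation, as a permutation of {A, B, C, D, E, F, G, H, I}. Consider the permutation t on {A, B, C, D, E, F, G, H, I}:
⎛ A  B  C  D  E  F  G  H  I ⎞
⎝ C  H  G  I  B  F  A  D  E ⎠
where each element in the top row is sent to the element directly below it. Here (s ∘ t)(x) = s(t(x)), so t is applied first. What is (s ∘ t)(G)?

First apply t: t(G) = A, then s(A) = H. Thus (s ∘ t)(G) = H.

H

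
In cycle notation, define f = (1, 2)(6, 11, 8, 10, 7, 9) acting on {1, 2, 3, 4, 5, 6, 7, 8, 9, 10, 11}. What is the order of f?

The disjoint cycles have lengths 6, 2, 1, 1, 1.
The order of f is the least common multiple of its cycle lengths: lcm(6, 2) = 6.

6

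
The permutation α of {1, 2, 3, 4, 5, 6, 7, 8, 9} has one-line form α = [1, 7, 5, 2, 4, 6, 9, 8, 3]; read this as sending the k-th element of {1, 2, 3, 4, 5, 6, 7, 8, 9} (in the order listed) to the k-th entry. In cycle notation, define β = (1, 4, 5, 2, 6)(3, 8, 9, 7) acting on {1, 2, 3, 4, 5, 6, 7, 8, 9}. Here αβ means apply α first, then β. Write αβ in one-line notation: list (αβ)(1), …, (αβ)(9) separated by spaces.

Chase each element through α then β: 1 → 1 → 4; 2 → 7 → 3; 3 → 5 → 2; 4 → 2 → 6; 5 → 4 → 5; 6 → 6 → 1; 7 → 9 → 7; 8 → 8 → 9; 9 → 3 → 8.
Collecting the images, αβ = [4 3 2 6 5 1 7 9 8].

4 3 2 6 5 1 7 9 8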